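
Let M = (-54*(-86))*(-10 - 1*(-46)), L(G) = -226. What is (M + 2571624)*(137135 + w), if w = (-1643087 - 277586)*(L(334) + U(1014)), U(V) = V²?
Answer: -5407486319738183400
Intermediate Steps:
M = 167184 (M = 4644*(-10 + 46) = 4644*36 = 167184)
w = -1974394223810 (w = (-1643087 - 277586)*(-226 + 1014²) = -1920673*(-226 + 1028196) = -1920673*1027970 = -1974394223810)
(M + 2571624)*(137135 + w) = (167184 + 2571624)*(137135 - 1974394223810) = 2738808*(-1974394086675) = -5407486319738183400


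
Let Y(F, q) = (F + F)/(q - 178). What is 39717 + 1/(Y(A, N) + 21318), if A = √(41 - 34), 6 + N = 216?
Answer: 4620716445219837/116341023737 - 16*√7/116341023737 ≈ 39717.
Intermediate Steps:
N = 210 (N = -6 + 216 = 210)
A = √7 ≈ 2.6458
Y(F, q) = 2*F/(-178 + q) (Y(F, q) = (2*F)/(-178 + q) = 2*F/(-178 + q))
39717 + 1/(Y(A, N) + 21318) = 39717 + 1/(2*√7/(-178 + 210) + 21318) = 39717 + 1/(2*√7/32 + 21318) = 39717 + 1/(2*√7*(1/32) + 21318) = 39717 + 1/(√7/16 + 21318) = 39717 + 1/(21318 + √7/16)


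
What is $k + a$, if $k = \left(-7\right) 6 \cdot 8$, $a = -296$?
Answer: $-632$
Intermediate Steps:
$k = -336$ ($k = \left(-42\right) 8 = -336$)
$k + a = -336 - 296 = -632$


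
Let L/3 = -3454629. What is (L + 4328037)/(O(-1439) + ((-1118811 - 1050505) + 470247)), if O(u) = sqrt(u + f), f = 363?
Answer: 3418441874550/962278489279 + 4023900*I*sqrt(269)/962278489279 ≈ 3.5524 + 6.8584e-5*I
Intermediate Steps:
L = -10363887 (L = 3*(-3454629) = -10363887)
O(u) = sqrt(363 + u) (O(u) = sqrt(u + 363) = sqrt(363 + u))
(L + 4328037)/(O(-1439) + ((-1118811 - 1050505) + 470247)) = (-10363887 + 4328037)/(sqrt(363 - 1439) + ((-1118811 - 1050505) + 470247)) = -6035850/(sqrt(-1076) + (-2169316 + 470247)) = -6035850/(2*I*sqrt(269) - 1699069) = -6035850/(-1699069 + 2*I*sqrt(269))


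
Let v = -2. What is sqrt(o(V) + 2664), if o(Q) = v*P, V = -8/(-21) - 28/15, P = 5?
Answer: sqrt(2654) ≈ 51.517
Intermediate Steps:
V = -52/35 (V = -8*(-1/21) - 28*1/15 = 8/21 - 28/15 = -52/35 ≈ -1.4857)
o(Q) = -10 (o(Q) = -2*5 = -10)
sqrt(o(V) + 2664) = sqrt(-10 + 2664) = sqrt(2654)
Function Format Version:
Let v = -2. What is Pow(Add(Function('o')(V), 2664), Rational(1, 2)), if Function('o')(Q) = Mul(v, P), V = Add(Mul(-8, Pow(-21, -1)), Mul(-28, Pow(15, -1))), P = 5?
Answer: Pow(2654, Rational(1, 2)) ≈ 51.517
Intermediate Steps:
V = Rational(-52, 35) (V = Add(Mul(-8, Rational(-1, 21)), Mul(-28, Rational(1, 15))) = Add(Rational(8, 21), Rational(-28, 15)) = Rational(-52, 35) ≈ -1.4857)
Function('o')(Q) = -10 (Function('o')(Q) = Mul(-2, 5) = -10)
Pow(Add(Function('o')(V), 2664), Rational(1, 2)) = Pow(Add(-10, 2664), Rational(1, 2)) = Pow(2654, Rational(1, 2))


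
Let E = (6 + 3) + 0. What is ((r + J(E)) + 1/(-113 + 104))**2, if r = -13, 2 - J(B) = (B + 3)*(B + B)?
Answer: 4177936/81 ≈ 51579.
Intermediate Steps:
E = 9 (E = 9 + 0 = 9)
J(B) = 2 - 2*B*(3 + B) (J(B) = 2 - (B + 3)*(B + B) = 2 - (3 + B)*2*B = 2 - 2*B*(3 + B))
((r + J(E)) + 1/(-113 + 104))**2 = ((-13 + (2 - 6*9 - 2*9**2)) + 1/(-113 + 104))**2 = ((-13 + (2 - 54 - 2*81)) + 1/(-9))**2 = ((-13 + (2 - 54 - 162)) - 1/9)**2 = ((-13 - 214) - 1/9)**2 = (-227 - 1/9)**2 = (-2044/9)**2 = 4177936/81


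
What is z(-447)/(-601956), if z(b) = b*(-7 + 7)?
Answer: 0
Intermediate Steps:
z(b) = 0 (z(b) = b*0 = 0)
z(-447)/(-601956) = 0/(-601956) = 0*(-1/601956) = 0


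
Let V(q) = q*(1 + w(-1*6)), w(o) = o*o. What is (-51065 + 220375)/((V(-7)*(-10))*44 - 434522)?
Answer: -84655/160281 ≈ -0.52817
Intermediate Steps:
w(o) = o²
V(q) = 37*q (V(q) = q*(1 + (-1*6)²) = q*(1 + (-6)²) = q*(1 + 36) = q*37 = 37*q)
(-51065 + 220375)/((V(-7)*(-10))*44 - 434522) = (-51065 + 220375)/(((37*(-7))*(-10))*44 - 434522) = 169310/(-259*(-10)*44 - 434522) = 169310/(2590*44 - 434522) = 169310/(113960 - 434522) = 169310/(-320562) = 169310*(-1/320562) = -84655/160281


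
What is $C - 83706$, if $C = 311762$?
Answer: $228056$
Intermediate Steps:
$C - 83706 = 311762 - 83706 = 228056$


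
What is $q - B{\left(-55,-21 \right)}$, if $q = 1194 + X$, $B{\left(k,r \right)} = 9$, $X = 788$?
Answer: $1973$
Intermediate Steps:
$q = 1982$ ($q = 1194 + 788 = 1982$)
$q - B{\left(-55,-21 \right)} = 1982 - 9 = 1973$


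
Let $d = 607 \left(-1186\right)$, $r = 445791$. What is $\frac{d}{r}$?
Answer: $- \frac{719902}{445791} \approx -1.6149$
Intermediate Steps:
$d = -719902$
$\frac{d}{r} = - \frac{719902}{445791}$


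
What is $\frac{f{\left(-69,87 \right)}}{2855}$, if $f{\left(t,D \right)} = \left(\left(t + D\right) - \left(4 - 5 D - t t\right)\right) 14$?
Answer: $\frac{14588}{571} \approx 25.548$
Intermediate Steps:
$f{\left(t,D \right)} = -56 + 14 t + 14 t^{2} + 84 D$ ($f{\left(t,D \right)} = \left(\left(D + t\right) - \left(4 - t^{2} - 5 D\right)\right) 14 = \left(\left(D + t\right) + \left(-4 + t^{2} + 5 D\right)\right) 14 = \left(-4 + t + t^{2} + 6 D\right) 14 = -56 + 14 t + 14 t^{2} + 84 D$)
$\frac{f{\left(-69,87 \right)}}{2855} = \frac{-56 + 14 \left(-69\right) + 14 \left(-69\right)^{2} + 84 \cdot 87}{2855} = \left(-56 - 966 + 14 \cdot 4761 + 7308\right) \frac{1}{2855} = \left(-56 - 966 + 66654 + 7308\right) \frac{1}{2855} = 72940 \cdot \frac{1}{2855} = \frac{14588}{571}$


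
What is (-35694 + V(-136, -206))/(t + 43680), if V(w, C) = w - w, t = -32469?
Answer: -11898/3737 ≈ -3.1838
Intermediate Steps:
V(w, C) = 0
(-35694 + V(-136, -206))/(t + 43680) = (-35694 + 0)/(-32469 + 43680) = -35694/11211 = -35694*1/11211 = -11898/3737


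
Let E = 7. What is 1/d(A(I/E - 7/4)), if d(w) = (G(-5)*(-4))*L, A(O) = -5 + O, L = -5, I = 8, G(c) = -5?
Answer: -1/100 ≈ -0.010000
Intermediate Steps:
d(w) = -100 (d(w) = -5*(-4)*(-5) = 20*(-5) = -100)
1/d(A(I/E - 7/4)) = 1/(-100) = -1/100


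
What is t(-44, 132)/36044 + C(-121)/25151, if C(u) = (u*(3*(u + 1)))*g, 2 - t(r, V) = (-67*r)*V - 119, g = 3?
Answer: -5073886345/906542644 ≈ -5.5970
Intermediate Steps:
t(r, V) = 121 + 67*V*r (t(r, V) = 2 - ((-67*r)*V - 119) = 2 - (-67*V*r - 119) = 2 - (-119 - 67*V*r) = 2 + (119 + 67*V*r) = 121 + 67*V*r)
C(u) = 3*u*(3 + 3*u) (C(u) = (u*(3*(u + 1)))*3 = (u*(3*(1 + u)))*3 = (u*(3 + 3*u))*3 = 3*u*(3 + 3*u))
t(-44, 132)/36044 + C(-121)/25151 = (121 + 67*132*(-44))/36044 + (9*(-121)*(1 - 121))/25151 = (121 - 389136)*(1/36044) + (9*(-121)*(-120))*(1/25151) = -389015*1/36044 + 130680*(1/25151) = -389015/36044 + 130680/25151 = -5073886345/906542644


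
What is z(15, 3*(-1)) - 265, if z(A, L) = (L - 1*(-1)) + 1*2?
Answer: -265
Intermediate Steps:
z(A, L) = 3 + L (z(A, L) = (L + 1) + 2 = (1 + L) + 2 = 3 + L)
z(15, 3*(-1)) - 265 = (3 + 3*(-1)) - 265 = (3 - 3) - 265 = 0 - 265 = -265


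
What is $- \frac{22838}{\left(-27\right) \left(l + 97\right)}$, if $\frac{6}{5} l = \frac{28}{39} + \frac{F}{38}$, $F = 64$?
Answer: $\frac{5640986}{660243} \approx 8.5438$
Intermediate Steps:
$l = \frac{4450}{2223}$ ($l = \frac{5 \left(\frac{28}{39} + \frac{64}{38}\right)}{6} = \frac{5 \left(28 \cdot \frac{1}{39} + 64 \cdot \frac{1}{38}\right)}{6} = \frac{5 \left(\frac{28}{39} + \frac{32}{19}\right)}{6} = \frac{5}{6} \cdot \frac{1780}{741} = \frac{4450}{2223} \approx 2.0018$)
$- \frac{22838}{\left(-27\right) \left(l + 97\right)} = - \frac{22838}{\left(-27\right) \left(\frac{4450}{2223} + 97\right)} = - \frac{22838}{\left(-27\right) \frac{220081}{2223}} = - \frac{22838}{- \frac{660243}{247}} = \left(-22838\right) \left(- \frac{247}{660243}\right) = \frac{5640986}{660243}$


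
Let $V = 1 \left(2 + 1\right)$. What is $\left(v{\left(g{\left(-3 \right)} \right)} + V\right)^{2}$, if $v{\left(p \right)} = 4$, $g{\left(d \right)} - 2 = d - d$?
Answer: $49$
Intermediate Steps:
$g{\left(d \right)} = 2$ ($g{\left(d \right)} = 2 + \left(d - d\right) = 2 + 0 = 2$)
$V = 3$ ($V = 1 \cdot 3 = 3$)
$\left(v{\left(g{\left(-3 \right)} \right)} + V\right)^{2} = \left(4 + 3\right)^{2} = 7^{2} = 49$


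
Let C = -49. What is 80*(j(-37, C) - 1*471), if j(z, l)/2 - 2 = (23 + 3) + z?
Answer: -39120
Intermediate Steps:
j(z, l) = 56 + 2*z (j(z, l) = 4 + 2*((23 + 3) + z) = 4 + 2*(26 + z) = 4 + (52 + 2*z) = 56 + 2*z)
80*(j(-37, C) - 1*471) = 80*((56 + 2*(-37)) - 1*471) = 80*((56 - 74) - 471) = 80*(-18 - 471) = 80*(-489) = -39120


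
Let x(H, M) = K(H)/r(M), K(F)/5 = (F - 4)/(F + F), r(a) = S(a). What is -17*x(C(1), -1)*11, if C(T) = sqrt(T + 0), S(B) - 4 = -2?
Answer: 2805/4 ≈ 701.25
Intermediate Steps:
S(B) = 2 (S(B) = 4 - 2 = 2)
r(a) = 2
K(F) = 5*(-4 + F)/(2*F) (K(F) = 5*((F - 4)/(F + F)) = 5*((-4 + F)/((2*F))) = 5*((-4 + F)*(1/(2*F))) = 5*((-4 + F)/(2*F)) = 5*(-4 + F)/(2*F))
C(T) = sqrt(T)
x(H, M) = 5/4 - 5/H (x(H, M) = (5/2 - 10/H)/2 = (5/2 - 10/H)*(1/2) = 5/4 - 5/H)
-17*x(C(1), -1)*11 = -17*(5/4 - 5/(sqrt(1)))*11 = -17*(5/4 - 5/1)*11 = -17*(5/4 - 5*1)*11 = -17*(5/4 - 5)*11 = -17*(-15/4)*11 = (255/4)*11 = 2805/4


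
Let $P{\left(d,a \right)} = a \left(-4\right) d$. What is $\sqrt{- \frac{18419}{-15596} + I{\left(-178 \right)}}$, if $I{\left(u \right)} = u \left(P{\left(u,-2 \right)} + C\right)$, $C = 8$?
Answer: $\frac{\sqrt{15326809246273}}{7798} \approx 502.04$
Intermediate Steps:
$P{\left(d,a \right)} = - 4 a d$
$I{\left(u \right)} = u \left(8 + 8 u\right)$ ($I{\left(u \right)} = u \left(\left(-4\right) \left(-2\right) u + 8\right) = u \left(8 u + 8\right) = u \left(8 + 8 u\right)$)
$\sqrt{- \frac{18419}{-15596} + I{\left(-178 \right)}} = \sqrt{- \frac{18419}{-15596} + 8 \left(-178\right) \left(1 - 178\right)} = \sqrt{\left(-18419\right) \left(- \frac{1}{15596}\right) + 8 \left(-178\right) \left(-177\right)} = \sqrt{\frac{18419}{15596} + 252048} = \sqrt{\frac{3930959027}{15596}} = \frac{\sqrt{15326809246273}}{7798}$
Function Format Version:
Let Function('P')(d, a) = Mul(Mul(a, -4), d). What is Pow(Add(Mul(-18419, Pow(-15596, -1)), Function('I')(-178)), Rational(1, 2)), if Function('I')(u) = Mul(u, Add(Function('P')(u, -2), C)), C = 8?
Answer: Mul(Rational(1, 7798), Pow(15326809246273, Rational(1, 2))) ≈ 502.04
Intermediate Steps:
Function('P')(d, a) = Mul(-4, a, d) (Function('P')(d, a) = Mul(Mul(-4, a), d) = Mul(-4, a, d))
Function('I')(u) = Mul(u, Add(8, Mul(8, u))) (Function('I')(u) = Mul(u, Add(Mul(-4, -2, u), 8)) = Mul(u, Add(Mul(8, u), 8)) = Mul(u, Add(8, Mul(8, u))))
Pow(Add(Mul(-18419, Pow(-15596, -1)), Function('I')(-178)), Rational(1, 2)) = Pow(Add(Mul(-18419, Pow(-15596, -1)), Mul(8, -178, Add(1, -178))), Rational(1, 2)) = Pow(Add(Mul(-18419, Rational(-1, 15596)), Mul(8, -178, -177)), Rational(1, 2)) = Pow(Add(Rational(18419, 15596), 252048), Rational(1, 2)) = Pow(Rational(3930959027, 15596), Rational(1, 2)) = Mul(Rational(1, 7798), Pow(15326809246273, Rational(1, 2)))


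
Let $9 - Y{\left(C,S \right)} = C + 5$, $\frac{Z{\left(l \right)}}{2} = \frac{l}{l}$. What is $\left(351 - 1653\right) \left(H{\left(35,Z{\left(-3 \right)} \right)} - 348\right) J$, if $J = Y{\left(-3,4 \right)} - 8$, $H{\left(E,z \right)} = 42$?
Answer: $-398412$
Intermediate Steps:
$Z{\left(l \right)} = 2$ ($Z{\left(l \right)} = 2 \frac{l}{l} = 2 \cdot 1 = 2$)
$Y{\left(C,S \right)} = 4 - C$ ($Y{\left(C,S \right)} = 9 - \left(C + 5\right) = 9 - \left(5 + C\right) = 4 - C$)
$J = -1$ ($J = \left(4 - -3\right) - 8 = \left(4 + 3\right) - 8 = 7 - 8 = -1$)
$\left(351 - 1653\right) \left(H{\left(35,Z{\left(-3 \right)} \right)} - 348\right) J = \left(351 - 1653\right) \left(42 - 348\right) \left(-1\right) = \left(-1302\right) \left(-306\right) \left(-1\right) = 398412 \left(-1\right) = -398412$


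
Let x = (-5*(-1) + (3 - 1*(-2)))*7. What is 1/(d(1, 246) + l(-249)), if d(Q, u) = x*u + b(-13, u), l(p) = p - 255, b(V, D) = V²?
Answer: 1/16885 ≈ 5.9224e-5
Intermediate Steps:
l(p) = -255 + p
x = 70 (x = (5 + (3 + 2))*7 = (5 + 5)*7 = 10*7 = 70)
d(Q, u) = 169 + 70*u (d(Q, u) = 70*u + (-13)² = 70*u + 169 = 169 + 70*u)
1/(d(1, 246) + l(-249)) = 1/((169 + 70*246) + (-255 - 249)) = 1/((169 + 17220) - 504) = 1/(17389 - 504) = 1/16885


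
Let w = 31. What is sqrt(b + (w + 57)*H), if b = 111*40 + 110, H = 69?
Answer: sqrt(10622) ≈ 103.06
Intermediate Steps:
b = 4550 (b = 4440 + 110 = 4550)
sqrt(b + (w + 57)*H) = sqrt(4550 + (31 + 57)*69) = sqrt(4550 + 88*69) = sqrt(4550 + 6072) = sqrt(10622)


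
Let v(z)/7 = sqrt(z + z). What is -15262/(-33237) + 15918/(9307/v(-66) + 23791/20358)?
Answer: 91889944780868017108/49721532907637525247 + 35816671878432354*I*sqrt(33)/1495969338617731 ≈ 1.8481 + 137.54*I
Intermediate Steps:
v(z) = 7*sqrt(2)*sqrt(z) (v(z) = 7*sqrt(z + z) = 7*sqrt(2*z) = 7*(sqrt(2)*sqrt(z)) = 7*sqrt(2)*sqrt(z))
-15262/(-33237) + 15918/(9307/v(-66) + 23791/20358) = -15262/(-33237) + 15918/(9307/((7*sqrt(2)*sqrt(-66))) + 23791/20358) = -15262*(-1/33237) + 15918/(9307/((7*sqrt(2)*(I*sqrt(66)))) + 23791*(1/20358)) = 15262/33237 + 15918/(9307/((14*I*sqrt(33))) + 23791/20358) = 15262/33237 + 15918/(9307*(-I*sqrt(33)/462) + 23791/20358) = 15262/33237 + 15918/(-9307*I*sqrt(33)/462 + 23791/20358) = 15262/33237 + 15918/(23791/20358 - 9307*I*sqrt(33)/462)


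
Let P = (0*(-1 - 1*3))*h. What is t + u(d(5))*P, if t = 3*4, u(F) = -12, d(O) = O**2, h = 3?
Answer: 12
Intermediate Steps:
t = 12
P = 0 (P = (0*(-1 - 1*3))*3 = (0*(-1 - 3))*3 = (0*(-4))*3 = 0*3 = 0)
t + u(d(5))*P = 12 - 12*0 = 12 + 0 = 12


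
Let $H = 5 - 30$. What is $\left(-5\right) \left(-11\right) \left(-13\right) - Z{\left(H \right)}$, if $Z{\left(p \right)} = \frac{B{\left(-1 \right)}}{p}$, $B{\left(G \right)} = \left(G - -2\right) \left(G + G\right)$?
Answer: $- \frac{17877}{25} \approx -715.08$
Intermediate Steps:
$B{\left(G \right)} = 2 G \left(2 + G\right)$ ($B{\left(G \right)} = \left(G + 2\right) 2 G = \left(2 + G\right) 2 G = 2 G \left(2 + G\right)$)
$H = -25$
$Z{\left(p \right)} = - \frac{2}{p}$ ($Z{\left(p \right)} = \frac{2 \left(-1\right) \left(2 - 1\right)}{p} = \frac{2 \left(-1\right) 1}{p} = - \frac{2}{p}$)
$\left(-5\right) \left(-11\right) \left(-13\right) - Z{\left(H \right)} = \left(-5\right) \left(-11\right) \left(-13\right) - - \frac{2}{-25} = 55 \left(-13\right) - \left(-2\right) \left(- \frac{1}{25}\right) = -715 - \frac{2}{25} = - \frac{17877}{25}$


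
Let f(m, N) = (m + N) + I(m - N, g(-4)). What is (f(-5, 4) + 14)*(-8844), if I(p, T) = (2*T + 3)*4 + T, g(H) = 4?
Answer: -539484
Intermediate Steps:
I(p, T) = 12 + 9*T (I(p, T) = (3 + 2*T)*4 + T = (12 + 8*T) + T = 12 + 9*T)
f(m, N) = 48 + N + m (f(m, N) = (m + N) + (12 + 9*4) = (N + m) + (12 + 36) = (N + m) + 48 = 48 + N + m)
(f(-5, 4) + 14)*(-8844) = ((48 + 4 - 5) + 14)*(-8844) = (47 + 14)*(-8844) = 61*(-8844) = -539484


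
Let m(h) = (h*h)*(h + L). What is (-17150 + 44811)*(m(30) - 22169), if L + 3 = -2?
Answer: 9155791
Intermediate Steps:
L = -5 (L = -3 - 2 = -5)
m(h) = h**2*(-5 + h) (m(h) = (h*h)*(h - 5) = h**2*(-5 + h))
(-17150 + 44811)*(m(30) - 22169) = (-17150 + 44811)*(30**2*(-5 + 30) - 22169) = 27661*(900*25 - 22169) = 27661*(22500 - 22169) = 27661*331 = 9155791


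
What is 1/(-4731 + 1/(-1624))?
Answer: -1624/7683145 ≈ -0.00021137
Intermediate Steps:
1/(-4731 + 1/(-1624)) = 1/(-4731 - 1/1624) = 1/(-7683145/1624) = -1624/7683145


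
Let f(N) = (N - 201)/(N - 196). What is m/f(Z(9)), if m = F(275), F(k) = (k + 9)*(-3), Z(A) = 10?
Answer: -158472/191 ≈ -829.70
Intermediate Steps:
f(N) = (-201 + N)/(-196 + N)
F(k) = -27 - 3*k (F(k) = (9 + k)*(-3) = -27 - 3*k)
m = -852 (m = -27 - 3*275 = -27 - 825 = -852)
m/f(Z(9)) = -852*(-196 + 10)/(-201 + 10) = -852/(-191/(-186)) = -852/((-1/186*(-191))) = -852/191/186 = -852*186/191 = -158472/191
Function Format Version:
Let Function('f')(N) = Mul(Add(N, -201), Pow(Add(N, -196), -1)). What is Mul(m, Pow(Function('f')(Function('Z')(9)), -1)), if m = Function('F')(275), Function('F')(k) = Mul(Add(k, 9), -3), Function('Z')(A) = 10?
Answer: Rational(-158472, 191) ≈ -829.70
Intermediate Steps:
Function('f')(N) = Mul(Pow(Add(-196, N), -1), Add(-201, N)) (Function('f')(N) = Mul(Add(-201, N), Pow(Add(-196, N), -1)) = Mul(Pow(Add(-196, N), -1), Add(-201, N)))
Function('F')(k) = Add(-27, Mul(-3, k)) (Function('F')(k) = Mul(Add(9, k), -3) = Add(-27, Mul(-3, k)))
m = -852 (m = Add(-27, Mul(-3, 275)) = Add(-27, -825) = -852)
Mul(m, Pow(Function('f')(Function('Z')(9)), -1)) = Mul(-852, Pow(Mul(Pow(Add(-196, 10), -1), Add(-201, 10)), -1)) = Mul(-852, Pow(Mul(Pow(-186, -1), -191), -1)) = Mul(-852, Pow(Mul(Rational(-1, 186), -191), -1)) = Mul(-852, Pow(Rational(191, 186), -1)) = Mul(-852, Rational(186, 191)) = Rational(-158472, 191)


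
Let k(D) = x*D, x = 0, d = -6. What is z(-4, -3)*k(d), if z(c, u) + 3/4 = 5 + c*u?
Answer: 0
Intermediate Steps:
z(c, u) = 17/4 + c*u (z(c, u) = -¾ + (5 + c*u) = 17/4 + c*u)
k(D) = 0 (k(D) = 0*D = 0)
z(-4, -3)*k(d) = (17/4 - 4*(-3))*0 = (17/4 + 12)*0 = (65/4)*0 = 0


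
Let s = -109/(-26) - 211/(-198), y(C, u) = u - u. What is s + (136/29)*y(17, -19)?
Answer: 6767/1287 ≈ 5.2580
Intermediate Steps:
y(C, u) = 0
s = 6767/1287 (s = -109*(-1/26) - 211*(-1/198) = 109/26 + 211/198 = 6767/1287 ≈ 5.2580)
s + (136/29)*y(17, -19) = 6767/1287 + (136/29)*0 = 6767/1287 + 0 = 6767/1287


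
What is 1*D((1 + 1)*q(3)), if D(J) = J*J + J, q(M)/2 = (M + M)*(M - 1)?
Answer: 2352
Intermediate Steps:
q(M) = 4*M*(-1 + M) (q(M) = 2*((M + M)*(M - 1)) = 2*((2*M)*(-1 + M)) = 2*(2*M*(-1 + M)) = 4*M*(-1 + M))
D(J) = J + J**2 (D(J) = J**2 + J = J + J**2)
1*D((1 + 1)*q(3)) = 1*(((1 + 1)*(4*3*(-1 + 3)))*(1 + (1 + 1)*(4*3*(-1 + 3)))) = 1*((2*(4*3*2))*(1 + 2*(4*3*2))) = 1*((2*24)*(1 + 2*24)) = 1*(48*(1 + 48)) = 1*(48*49) = 1*2352 = 2352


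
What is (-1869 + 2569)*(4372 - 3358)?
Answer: 709800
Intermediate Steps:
(-1869 + 2569)*(4372 - 3358) = 700*1014 = 709800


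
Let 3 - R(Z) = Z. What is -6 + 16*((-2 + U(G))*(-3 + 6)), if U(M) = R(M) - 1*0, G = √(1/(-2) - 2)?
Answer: 42 - 24*I*√10 ≈ 42.0 - 75.895*I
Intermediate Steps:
R(Z) = 3 - Z
G = I*√10/2 (G = √(-½ - 2) = √(-5/2) = I*√10/2 ≈ 1.5811*I)
U(M) = 3 - M (U(M) = (3 - M) - 1*0 = (3 - M) + 0 = 3 - M)
-6 + 16*((-2 + U(G))*(-3 + 6)) = -6 + 16*((-2 + (3 - I*√10/2))*(-3 + 6)) = -6 + 16*((-2 + (3 - I*√10/2))*3) = -6 + 16*((1 - I*√10/2)*3) = -6 + 16*(3 - 3*I*√10/2) = -6 + (48 - 24*I*√10) = 42 - 24*I*√10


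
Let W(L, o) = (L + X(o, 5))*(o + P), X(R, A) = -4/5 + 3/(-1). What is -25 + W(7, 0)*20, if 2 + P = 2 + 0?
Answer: -25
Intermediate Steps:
P = 0 (P = -2 + (2 + 0) = -2 + 2 = 0)
X(R, A) = -19/5 (X(R, A) = -4*⅕ + 3*(-1) = -⅘ - 3 = -19/5)
W(L, o) = o*(-19/5 + L) (W(L, o) = (L - 19/5)*(o + 0) = (-19/5 + L)*o = o*(-19/5 + L))
-25 + W(7, 0)*20 = -25 + ((⅕)*0*(-19 + 5*7))*20 = -25 + ((⅕)*0*(-19 + 35))*20 = -25 + ((⅕)*0*16)*20 = -25 + 0*20 = -25 + 0 = -25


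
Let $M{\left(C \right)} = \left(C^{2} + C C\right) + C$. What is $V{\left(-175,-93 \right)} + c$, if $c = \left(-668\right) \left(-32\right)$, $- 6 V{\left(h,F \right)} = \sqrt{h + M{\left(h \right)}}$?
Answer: $21376 - \frac{5 \sqrt{609}}{3} \approx 21335.0$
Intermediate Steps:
$M{\left(C \right)} = C + 2 C^{2}$ ($M{\left(C \right)} = \left(C^{2} + C^{2}\right) + C = 2 C^{2} + C = C + 2 C^{2}$)
$V{\left(h,F \right)} = - \frac{\sqrt{h + h \left(1 + 2 h\right)}}{6}$
$c = 21376$
$V{\left(-175,-93 \right)} + c = - \frac{\sqrt{2} \sqrt{- 175 \left(1 - 175\right)}}{6} + 21376 = - \frac{\sqrt{2} \sqrt{\left(-175\right) \left(-174\right)}}{6} + 21376 = - \frac{\sqrt{2} \sqrt{30450}}{6} + 21376 = - \frac{\sqrt{2} \cdot 5 \sqrt{1218}}{6} + 21376 = - \frac{5 \sqrt{609}}{3} + 21376 = 21376 - \frac{5 \sqrt{609}}{3}$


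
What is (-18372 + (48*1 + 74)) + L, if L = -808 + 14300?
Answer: -4758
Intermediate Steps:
L = 13492
(-18372 + (48*1 + 74)) + L = (-18372 + (48*1 + 74)) + 13492 = (-18372 + (48 + 74)) + 13492 = (-18372 + 122) + 13492 = -18250 + 13492 = -4758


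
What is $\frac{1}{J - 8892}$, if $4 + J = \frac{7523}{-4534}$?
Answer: $- \frac{4534}{40341987} \approx -0.00011239$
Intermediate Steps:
$J = - \frac{25659}{4534}$ ($J = -4 + \frac{7523}{-4534} = -4 + 7523 \left(- \frac{1}{4534}\right) = -4 - \frac{7523}{4534} = - \frac{25659}{4534} \approx -5.6592$)
$\frac{1}{J - 8892} = \frac{1}{- \frac{25659}{4534} - 8892} = \frac{1}{- \frac{40341987}{4534}} = - \frac{4534}{40341987}$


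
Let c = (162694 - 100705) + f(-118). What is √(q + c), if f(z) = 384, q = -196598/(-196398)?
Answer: √66830579043186/32733 ≈ 249.75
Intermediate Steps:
q = 98299/98199 (q = -196598*(-1/196398) = 98299/98199 ≈ 1.0010)
c = 62373 (c = (162694 - 100705) + 384 = 61989 + 384 = 62373)
√(q + c) = √(98299/98199 + 62373) = √(6125064526/98199) = √66830579043186/32733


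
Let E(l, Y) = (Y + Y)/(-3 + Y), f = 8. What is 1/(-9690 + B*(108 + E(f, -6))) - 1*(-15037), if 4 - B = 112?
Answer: 323265425/21498 ≈ 15037.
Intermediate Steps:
B = -108 (B = 4 - 1*112 = 4 - 112 = -108)
E(l, Y) = 2*Y/(-3 + Y) (E(l, Y) = (2*Y)/(-3 + Y) = 2*Y/(-3 + Y))
1/(-9690 + B*(108 + E(f, -6))) - 1*(-15037) = 1/(-9690 - 108*(108 + 2*(-6)/(-3 - 6))) - 1*(-15037) = 1/(-9690 - 108*(108 + 2*(-6)/(-9))) + 15037 = 1/(-9690 - 108*(108 + 2*(-6)*(-⅑))) + 15037 = 1/(-9690 - 108*(108 + 4/3)) + 15037 = 1/(-9690 - 108*328/3) + 15037 = 1/(-9690 - 11808) + 15037 = 1/(-21498) + 15037 = -1/21498 + 15037 = 323265425/21498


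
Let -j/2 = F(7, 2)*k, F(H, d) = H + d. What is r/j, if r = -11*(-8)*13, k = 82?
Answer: -286/369 ≈ -0.77507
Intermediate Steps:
j = -1476 (j = -2*(7 + 2)*82 = -18*82 = -2*738 = -1476)
r = 1144 (r = 88*13 = 1144)
r/j = 1144/(-1476) = 1144*(-1/1476) = -286/369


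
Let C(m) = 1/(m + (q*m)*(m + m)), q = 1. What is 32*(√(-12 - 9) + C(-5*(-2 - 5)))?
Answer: 32/2485 + 32*I*√21 ≈ 0.012877 + 146.64*I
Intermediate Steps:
C(m) = 1/(m + 2*m²) (C(m) = 1/(m + (1*m)*(m + m)) = 1/(m + m*(2*m)) = 1/(m + 2*m²))
32*(√(-12 - 9) + C(-5*(-2 - 5))) = 32*(√(-12 - 9) + 1/(((-5*(-2 - 5)))*(1 + 2*(-5*(-2 - 5))))) = 32*(√(-21) + 1/(((-5*(-7)))*(1 + 2*(-5*(-7))))) = 32*(I*√21 + 1/(35*(1 + 2*35))) = 32*(I*√21 + 1/(35*(1 + 70))) = 32*(I*√21 + (1/35)/71) = 32*(I*√21 + (1/35)*(1/71)) = 32*(I*√21 + 1/2485) = 32*(1/2485 + I*√21) = 32/2485 + 32*I*√21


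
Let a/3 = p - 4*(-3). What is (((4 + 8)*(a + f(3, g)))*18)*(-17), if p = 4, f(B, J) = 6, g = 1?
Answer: -198288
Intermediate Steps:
a = 48 (a = 3*(4 - 4*(-3)) = 3*(4 + 12) = 3*16 = 48)
(((4 + 8)*(a + f(3, g)))*18)*(-17) = (((4 + 8)*(48 + 6))*18)*(-17) = ((12*54)*18)*(-17) = (648*18)*(-17) = 11664*(-17) = -198288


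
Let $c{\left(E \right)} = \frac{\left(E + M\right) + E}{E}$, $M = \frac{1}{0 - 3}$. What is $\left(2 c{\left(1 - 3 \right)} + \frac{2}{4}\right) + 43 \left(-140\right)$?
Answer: $- \frac{36091}{6} \approx -6015.2$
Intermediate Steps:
$M = - \frac{1}{3}$ ($M = \frac{1}{-3} = - \frac{1}{3} \approx -0.33333$)
$c{\left(E \right)} = \frac{- \frac{1}{3} + 2 E}{E}$ ($c{\left(E \right)} = \frac{\left(E - \frac{1}{3}\right) + E}{E} = \frac{\left(- \frac{1}{3} + E\right) + E}{E} = \frac{- \frac{1}{3} + 2 E}{E}$)
$\left(2 c{\left(1 - 3 \right)} + \frac{2}{4}\right) + 43 \left(-140\right) = \left(2 \left(2 - \frac{1}{3 \left(1 - 3\right)}\right) + \frac{2}{4}\right) + 43 \left(-140\right) = \left(2 \left(2 - \frac{1}{3 \left(1 - 3\right)}\right) + 2 \cdot \frac{1}{4}\right) - 6020 = \left(2 \left(2 - \frac{1}{3 \left(-2\right)}\right) + \frac{1}{2}\right) - 6020 = \left(2 \left(2 - - \frac{1}{6}\right) + \frac{1}{2}\right) - 6020 = \left(2 \left(2 + \frac{1}{6}\right) + \frac{1}{2}\right) - 6020 = \left(2 \cdot \frac{13}{6} + \frac{1}{2}\right) - 6020 = \left(\frac{13}{3} + \frac{1}{2}\right) - 6020 = \frac{29}{6} - 6020 = - \frac{36091}{6}$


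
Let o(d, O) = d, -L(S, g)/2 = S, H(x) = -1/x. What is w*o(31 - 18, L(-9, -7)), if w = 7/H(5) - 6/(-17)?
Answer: -7657/17 ≈ -450.41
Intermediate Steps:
L(S, g) = -2*S
w = -589/17 (w = 7/((-1/5)) - 6/(-17) = 7/((-1*⅕)) - 6*(-1/17) = 7/(-⅕) + 6/17 = 7*(-5) + 6/17 = -35 + 6/17 = -589/17 ≈ -34.647)
w*o(31 - 18, L(-9, -7)) = -589*(31 - 18)/17 = -589/17*13 = -7657/17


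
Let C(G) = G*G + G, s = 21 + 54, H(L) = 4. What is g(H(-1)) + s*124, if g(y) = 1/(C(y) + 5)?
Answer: 232501/25 ≈ 9300.0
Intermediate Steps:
s = 75
C(G) = G + G**2 (C(G) = G**2 + G = G + G**2)
g(y) = 1/(5 + y*(1 + y)) (g(y) = 1/(y*(1 + y) + 5) = 1/(5 + y*(1 + y)))
g(H(-1)) + s*124 = 1/(5 + 4*(1 + 4)) + 75*124 = 1/(5 + 4*5) + 9300 = 1/(5 + 20) + 9300 = 1/25 + 9300 = 232501/25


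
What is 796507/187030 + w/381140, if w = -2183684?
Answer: -5226009/3553570 ≈ -1.4706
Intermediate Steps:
796507/187030 + w/381140 = 796507/187030 - 2183684/381140 = 796507*(1/187030) - 2183684*1/381140 = 796507/187030 - 32113/5605 = -5226009/3553570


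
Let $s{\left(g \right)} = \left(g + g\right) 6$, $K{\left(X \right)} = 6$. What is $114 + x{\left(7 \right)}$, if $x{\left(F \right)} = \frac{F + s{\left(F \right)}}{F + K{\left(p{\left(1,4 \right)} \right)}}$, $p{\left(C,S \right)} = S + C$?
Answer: $121$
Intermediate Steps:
$p{\left(C,S \right)} = C + S$
$s{\left(g \right)} = 12 g$ ($s{\left(g \right)} = 2 g 6 = 12 g$)
$x{\left(F \right)} = \frac{13 F}{6 + F}$ ($x{\left(F \right)} = \frac{F + 12 F}{F + 6} = \frac{13 F}{6 + F}$)
$114 + x{\left(7 \right)} = 114 + 13 \cdot 7 \frac{1}{6 + 7} = 114 + 13 \cdot 7 \cdot \frac{1}{13} = 114 + 7 = 121$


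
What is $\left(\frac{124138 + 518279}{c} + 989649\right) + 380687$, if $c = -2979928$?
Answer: $\frac{4083501973391}{2979928} \approx 1.3703 \cdot 10^{6}$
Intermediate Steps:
$\left(\frac{124138 + 518279}{c} + 989649\right) + 380687 = \left(\frac{124138 + 518279}{-2979928} + 989649\right) + 380687 = \left(642417 \left(- \frac{1}{2979928}\right) + 989649\right) + 380687 = \left(- \frac{642417}{2979928} + 989649\right) + 380687 = \frac{2949082122855}{2979928} + 380687 = \frac{4083501973391}{2979928}$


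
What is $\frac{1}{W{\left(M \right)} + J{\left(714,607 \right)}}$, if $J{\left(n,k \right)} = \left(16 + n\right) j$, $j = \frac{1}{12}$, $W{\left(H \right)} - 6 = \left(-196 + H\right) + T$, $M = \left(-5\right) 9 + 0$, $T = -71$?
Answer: $- \frac{6}{1471} \approx -0.0040789$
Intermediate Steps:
$M = -45$ ($M = -45 + 0 = -45$)
$W{\left(H \right)} = -261 + H$ ($W{\left(H \right)} = 6 + \left(\left(-196 + H\right) - 71\right) = 6 + \left(-267 + H\right) = -261 + H$)
$j = \frac{1}{12} \approx 0.083333$
$J{\left(n,k \right)} = \frac{4}{3} + \frac{n}{12}$ ($J{\left(n,k \right)} = \left(16 + n\right) \frac{1}{12} = \frac{4}{3} + \frac{n}{12}$)
$\frac{1}{W{\left(M \right)} + J{\left(714,607 \right)}} = \frac{1}{\left(-261 - 45\right) + \left(\frac{4}{3} + \frac{1}{12} \cdot 714\right)} = \frac{1}{-306 + \left(\frac{4}{3} + \frac{119}{2}\right)} = \frac{1}{-306 + \frac{365}{6}} = \frac{1}{- \frac{1471}{6}} = - \frac{6}{1471}$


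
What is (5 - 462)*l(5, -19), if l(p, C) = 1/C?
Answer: 457/19 ≈ 24.053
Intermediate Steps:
(5 - 462)*l(5, -19) = (5 - 462)/(-19) = -457*(-1/19) = 457/19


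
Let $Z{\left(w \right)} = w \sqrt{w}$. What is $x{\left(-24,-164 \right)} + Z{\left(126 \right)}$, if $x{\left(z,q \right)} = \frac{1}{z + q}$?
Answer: $- \frac{1}{188} + 378 \sqrt{14} \approx 1414.3$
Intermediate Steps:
$x{\left(z,q \right)} = \frac{1}{q + z}$
$Z{\left(w \right)} = w^{\frac{3}{2}}$
$x{\left(-24,-164 \right)} + Z{\left(126 \right)} = \frac{1}{-164 - 24} + 126^{\frac{3}{2}} = \frac{1}{-188} + 378 \sqrt{14} = - \frac{1}{188} + 378 \sqrt{14}$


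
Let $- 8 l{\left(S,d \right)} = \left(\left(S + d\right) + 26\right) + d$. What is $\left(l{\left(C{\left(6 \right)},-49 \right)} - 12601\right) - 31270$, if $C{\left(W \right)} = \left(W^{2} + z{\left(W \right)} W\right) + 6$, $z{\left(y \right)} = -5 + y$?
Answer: $-43868$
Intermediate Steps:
$C{\left(W \right)} = 6 + W^{2} + W \left(-5 + W\right)$ ($C{\left(W \right)} = \left(W^{2} + \left(-5 + W\right) W\right) + 6 = \left(W^{2} + W \left(-5 + W\right)\right) + 6 = 6 + W^{2} + W \left(-5 + W\right)$)
$l{\left(S,d \right)} = - \frac{13}{4} - \frac{d}{4} - \frac{S}{8}$ ($l{\left(S,d \right)} = - \frac{\left(\left(S + d\right) + 26\right) + d}{8} = - \frac{\left(26 + S + d\right) + d}{8} = - \frac{26 + S + 2 d}{8} = - \frac{13}{4} - \frac{d}{4} - \frac{S}{8}$)
$\left(l{\left(C{\left(6 \right)},-49 \right)} - 12601\right) - 31270 = \left(\left(- \frac{13}{4} - - \frac{49}{4} - \frac{6 + 6^{2} + 6 \left(-5 + 6\right)}{8}\right) - 12601\right) - 31270 = \left(\left(- \frac{13}{4} + \frac{49}{4} - \frac{6 + 36 + 6 \cdot 1}{8}\right) - 12601\right) - 31270 = \left(\left(- \frac{13}{4} + \frac{49}{4} - \frac{6 + 36 + 6}{8}\right) - 12601\right) - 31270 = \left(\left(- \frac{13}{4} + \frac{49}{4} - 6\right) - 12601\right) - 31270 = \left(3 - 12601\right) - 31270 = -12598 - 31270 = -43868$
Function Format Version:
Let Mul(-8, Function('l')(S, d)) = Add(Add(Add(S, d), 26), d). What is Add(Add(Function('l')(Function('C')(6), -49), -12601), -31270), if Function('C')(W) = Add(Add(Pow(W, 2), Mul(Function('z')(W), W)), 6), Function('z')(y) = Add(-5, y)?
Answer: -43868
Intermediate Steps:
Function('C')(W) = Add(6, Pow(W, 2), Mul(W, Add(-5, W))) (Function('C')(W) = Add(Add(Pow(W, 2), Mul(Add(-5, W), W)), 6) = Add(Add(Pow(W, 2), Mul(W, Add(-5, W))), 6) = Add(6, Pow(W, 2), Mul(W, Add(-5, W))))
Function('l')(S, d) = Add(Rational(-13, 4), Mul(Rational(-1, 4), d), Mul(Rational(-1, 8), S)) (Function('l')(S, d) = Mul(Rational(-1, 8), Add(Add(Add(S, d), 26), d)) = Mul(Rational(-1, 8), Add(Add(26, S, d), d)) = Mul(Rational(-1, 8), Add(26, S, Mul(2, d))) = Add(Rational(-13, 4), Mul(Rational(-1, 4), d), Mul(Rational(-1, 8), S)))
Add(Add(Function('l')(Function('C')(6), -49), -12601), -31270) = Add(Add(Add(Rational(-13, 4), Mul(Rational(-1, 4), -49), Mul(Rational(-1, 8), Add(6, Pow(6, 2), Mul(6, Add(-5, 6))))), -12601), -31270) = Add(Add(Add(Rational(-13, 4), Rational(49, 4), Mul(Rational(-1, 8), Add(6, 36, Mul(6, 1)))), -12601), -31270) = Add(Add(Add(Rational(-13, 4), Rational(49, 4), Mul(Rational(-1, 8), Add(6, 36, 6))), -12601), -31270) = Add(Add(Add(Rational(-13, 4), Rational(49, 4), Mul(Rational(-1, 8), 48)), -12601), -31270) = Add(Add(Add(Rational(-13, 4), Rational(49, 4), -6), -12601), -31270) = Add(Add(3, -12601), -31270) = Add(-12598, -31270) = -43868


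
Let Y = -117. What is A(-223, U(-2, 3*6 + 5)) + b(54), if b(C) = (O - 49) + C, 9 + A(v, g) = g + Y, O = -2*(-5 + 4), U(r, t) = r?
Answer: -121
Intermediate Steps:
O = 2 (O = -2*(-1) = 2)
A(v, g) = -126 + g (A(v, g) = -9 + (g - 117) = -9 + (-117 + g) = -126 + g)
b(C) = -47 + C (b(C) = (2 - 49) + C = -47 + C)
A(-223, U(-2, 3*6 + 5)) + b(54) = (-126 - 2) + (-47 + 54) = -128 + 7 = -121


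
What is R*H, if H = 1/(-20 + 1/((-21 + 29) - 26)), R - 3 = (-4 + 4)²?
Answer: -54/361 ≈ -0.14958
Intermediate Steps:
R = 3 (R = 3 + (-4 + 4)² = 3 + 0² = 3 + 0 = 3)
H = -18/361 (H = 1/(-20 + 1/(8 - 26)) = 1/(-20 + 1/(-18)) = 1/(-20 - 1/18) = 1/(-361/18) = -18/361 ≈ -0.049861)
R*H = 3*(-18/361) = -54/361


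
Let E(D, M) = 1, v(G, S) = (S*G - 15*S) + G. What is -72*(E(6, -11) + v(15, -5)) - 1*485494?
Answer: -486646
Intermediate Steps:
v(G, S) = G - 15*S + G*S (v(G, S) = (G*S - 15*S) + G = (-15*S + G*S) + G = G - 15*S + G*S)
-72*(E(6, -11) + v(15, -5)) - 1*485494 = -72*(1 + (15 - 15*(-5) + 15*(-5))) - 1*485494 = -72*(1 + (15 + 75 - 75)) - 485494 = -72*(1 + 15) - 485494 = -72*16 - 485494 = -1152 - 485494 = -486646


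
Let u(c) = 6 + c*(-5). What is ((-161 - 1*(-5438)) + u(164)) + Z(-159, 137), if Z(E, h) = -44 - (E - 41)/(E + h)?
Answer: 48509/11 ≈ 4409.9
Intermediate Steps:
u(c) = 6 - 5*c
Z(E, h) = -44 - (-41 + E)/(E + h)
((-161 - 1*(-5438)) + u(164)) + Z(-159, 137) = ((-161 - 1*(-5438)) + (6 - 5*164)) + (41 - 45*(-159) - 44*137)/(-159 + 137) = ((-161 + 5438) + (6 - 820)) + (41 + 7155 - 6028)/(-22) = (5277 - 814) - 1/22*1168 = 4463 - 584/11 = 48509/11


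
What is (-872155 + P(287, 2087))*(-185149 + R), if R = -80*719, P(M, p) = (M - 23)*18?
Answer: 210491818607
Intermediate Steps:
P(M, p) = -414 + 18*M (P(M, p) = (-23 + M)*18 = -414 + 18*M)
R = -57520
(-872155 + P(287, 2087))*(-185149 + R) = (-872155 + (-414 + 18*287))*(-185149 - 57520) = (-872155 + (-414 + 5166))*(-242669) = (-872155 + 4752)*(-242669) = -867403*(-242669) = 210491818607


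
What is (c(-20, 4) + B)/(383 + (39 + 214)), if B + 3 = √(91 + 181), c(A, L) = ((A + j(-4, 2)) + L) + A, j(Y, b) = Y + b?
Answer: -41/636 + √17/159 ≈ -0.038534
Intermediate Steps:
c(A, L) = -2 + L + 2*A (c(A, L) = ((A + (-4 + 2)) + L) + A = ((A - 2) + L) + A = ((-2 + A) + L) + A = (-2 + A + L) + A = -2 + L + 2*A)
B = -3 + 4*√17 (B = -3 + √(91 + 181) = -3 + √272 = -3 + 4*√17 ≈ 13.492)
(c(-20, 4) + B)/(383 + (39 + 214)) = ((-2 + 4 + 2*(-20)) + (-3 + 4*√17))/(383 + (39 + 214)) = ((-2 + 4 - 40) + (-3 + 4*√17))/(383 + 253) = (-38 + (-3 + 4*√17))/636 = (-41 + 4*√17)*(1/636) = -41/636 + √17/159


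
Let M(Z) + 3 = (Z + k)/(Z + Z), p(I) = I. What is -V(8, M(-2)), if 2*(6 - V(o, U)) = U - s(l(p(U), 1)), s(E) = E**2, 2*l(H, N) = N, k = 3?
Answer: -31/4 ≈ -7.7500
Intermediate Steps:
l(H, N) = N/2
M(Z) = -3 + (3 + Z)/(2*Z) (M(Z) = -3 + (Z + 3)/(Z + Z) = -3 + (3 + Z)/((2*Z)) = -3 + (3 + Z)*(1/(2*Z)) = -3 + (3 + Z)/(2*Z))
V(o, U) = 49/8 - U/2 (V(o, U) = 6 - (U - ((1/2)*1)**2)/2 = 6 - (U - (1/2)**2)/2 = 6 - (U - 1*1/4)/2 = 6 - (U - 1/4)/2 = 6 - (-1/4 + U)/2 = 6 + (1/8 - U/2) = 49/8 - U/2)
-V(8, M(-2)) = -(49/8 - (3 - 5*(-2))/(4*(-2))) = -(49/8 - (-1)*(3 + 10)/(4*2)) = -(49/8 - (-1)*13/(4*2)) = -(49/8 - 1/2*(-13/4)) = -(49/8 + 13/8) = -1*31/4 = -31/4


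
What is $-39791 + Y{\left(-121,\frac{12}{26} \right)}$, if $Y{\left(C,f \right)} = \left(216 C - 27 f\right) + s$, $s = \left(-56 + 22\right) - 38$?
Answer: $- \frac{858149}{13} \approx -66012.0$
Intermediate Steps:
$s = -72$ ($s = -34 - 38 = -72$)
$Y{\left(C,f \right)} = -72 - 27 f + 216 C$ ($Y{\left(C,f \right)} = \left(216 C - 27 f\right) - 72 = \left(- 27 f + 216 C\right) - 72 = -72 - 27 f + 216 C$)
$-39791 + Y{\left(-121,\frac{12}{26} \right)} = -39791 - \left(26208 + 27 \cdot 12 \cdot \frac{1}{26}\right) = -39791 - \frac{340866}{13} = - \frac{858149}{13}$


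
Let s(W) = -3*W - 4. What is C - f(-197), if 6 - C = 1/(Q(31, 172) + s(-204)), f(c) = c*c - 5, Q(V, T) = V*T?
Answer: -230460121/5940 ≈ -38798.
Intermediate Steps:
Q(V, T) = T*V
f(c) = -5 + c² (f(c) = c² - 5 = -5 + c²)
s(W) = -4 - 3*W
C = 35639/5940 (C = 6 - 1/(172*31 + (-4 - 3*(-204))) = 6 - 1/(5332 + (-4 + 612)) = 6 - 1/(5332 + 608) = 6 - 1/5940 = 35639/5940 ≈ 5.9998)
C - f(-197) = 35639/5940 - (-5 + (-197)²) = 35639/5940 - (-5 + 38809) = 35639/5940 - 1*38804 = 35639/5940 - 38804 = -230460121/5940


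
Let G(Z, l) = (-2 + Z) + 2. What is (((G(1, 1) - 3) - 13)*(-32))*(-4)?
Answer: -1920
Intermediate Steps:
G(Z, l) = Z
(((G(1, 1) - 3) - 13)*(-32))*(-4) = (((1 - 3) - 13)*(-32))*(-4) = ((-2 - 13)*(-32))*(-4) = -15*(-32)*(-4) = 480*(-4) = -1920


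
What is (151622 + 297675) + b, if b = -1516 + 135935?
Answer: 583716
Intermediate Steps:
b = 134419
(151622 + 297675) + b = (151622 + 297675) + 134419 = 449297 + 134419 = 583716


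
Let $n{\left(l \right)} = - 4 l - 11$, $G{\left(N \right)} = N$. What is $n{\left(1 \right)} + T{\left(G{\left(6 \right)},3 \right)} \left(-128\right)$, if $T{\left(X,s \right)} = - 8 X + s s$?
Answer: $4977$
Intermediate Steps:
$n{\left(l \right)} = -11 - 4 l$
$T{\left(X,s \right)} = s^{2} - 8 X$ ($T{\left(X,s \right)} = - 8 X + s^{2} = s^{2} - 8 X$)
$n{\left(1 \right)} + T{\left(G{\left(6 \right)},3 \right)} \left(-128\right) = \left(-11 - 4\right) + \left(3^{2} - 48\right) \left(-128\right) = \left(-11 - 4\right) + \left(9 - 48\right) \left(-128\right) = -15 - -4992 = -15 + 4992 = 4977$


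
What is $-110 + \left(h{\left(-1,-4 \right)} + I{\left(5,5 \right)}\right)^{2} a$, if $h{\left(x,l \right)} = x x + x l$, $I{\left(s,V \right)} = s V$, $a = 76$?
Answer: $68290$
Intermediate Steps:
$I{\left(s,V \right)} = V s$
$h{\left(x,l \right)} = x^{2} + l x$
$-110 + \left(h{\left(-1,-4 \right)} + I{\left(5,5 \right)}\right)^{2} a = -110 + \left(- (-4 - 1) + 5 \cdot 5\right)^{2} \cdot 76 = -110 + \left(\left(-1\right) \left(-5\right) + 25\right)^{2} \cdot 76 = -110 + \left(5 + 25\right)^{2} \cdot 76 = -110 + 30^{2} \cdot 76 = -110 + 900 \cdot 76 = -110 + 68400 = 68290$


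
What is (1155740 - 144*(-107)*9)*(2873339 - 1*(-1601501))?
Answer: 5792286594080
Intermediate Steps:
(1155740 - 144*(-107)*9)*(2873339 - 1*(-1601501)) = (1155740 + 15408*9)*(2873339 + 1601501) = (1155740 + 138672)*4474840 = 1294412*4474840 = 5792286594080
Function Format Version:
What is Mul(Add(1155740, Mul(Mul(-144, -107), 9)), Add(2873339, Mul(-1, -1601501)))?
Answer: 5792286594080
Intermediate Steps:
Mul(Add(1155740, Mul(Mul(-144, -107), 9)), Add(2873339, Mul(-1, -1601501))) = Mul(Add(1155740, Mul(15408, 9)), Add(2873339, 1601501)) = Mul(Add(1155740, 138672), 4474840) = Mul(1294412, 4474840) = 5792286594080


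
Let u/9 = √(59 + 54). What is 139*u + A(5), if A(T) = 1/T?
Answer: ⅕ + 1251*√113 ≈ 13299.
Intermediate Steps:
u = 9*√113 (u = 9*√(59 + 54) = 9*√113 ≈ 95.671)
139*u + A(5) = 139*(9*√113) + 1/5 = 1251*√113 + ⅕ = ⅕ + 1251*√113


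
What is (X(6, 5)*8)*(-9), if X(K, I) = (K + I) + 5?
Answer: -1152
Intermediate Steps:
X(K, I) = 5 + I + K (X(K, I) = (I + K) + 5 = 5 + I + K)
(X(6, 5)*8)*(-9) = ((5 + 5 + 6)*8)*(-9) = (16*8)*(-9) = 128*(-9) = -1152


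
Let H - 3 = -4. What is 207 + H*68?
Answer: 139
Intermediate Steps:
H = -1 (H = 3 - 4 = -1)
207 + H*68 = 207 - 1*68 = 207 - 68 = 139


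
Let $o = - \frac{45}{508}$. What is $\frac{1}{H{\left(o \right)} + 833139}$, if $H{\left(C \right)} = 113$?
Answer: $\frac{1}{833252} \approx 1.2001 \cdot 10^{-6}$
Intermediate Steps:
$o = - \frac{45}{508}$ ($o = \left(-45\right) \frac{1}{508} = - \frac{45}{508} \approx -0.088583$)
$\frac{1}{H{\left(o \right)} + 833139} = \frac{1}{113 + 833139} = \frac{1}{833252}$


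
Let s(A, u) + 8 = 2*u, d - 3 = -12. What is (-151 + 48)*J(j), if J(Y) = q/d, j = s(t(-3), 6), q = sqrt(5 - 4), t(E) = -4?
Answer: 103/9 ≈ 11.444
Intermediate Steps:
d = -9 (d = 3 - 12 = -9)
s(A, u) = -8 + 2*u
q = 1 (q = sqrt(1) = 1)
j = 4 (j = -8 + 2*6 = -8 + 12 = 4)
J(Y) = -1/9 (J(Y) = 1/(-9) = 1*(-1/9) = -1/9)
(-151 + 48)*J(j) = (-151 + 48)*(-1/9) = -103*(-1/9) = 103/9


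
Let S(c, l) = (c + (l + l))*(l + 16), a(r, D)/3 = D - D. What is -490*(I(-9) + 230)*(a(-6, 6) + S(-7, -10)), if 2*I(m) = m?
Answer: 17900190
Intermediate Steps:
I(m) = m/2
a(r, D) = 0 (a(r, D) = 3*(D - D) = 3*0 = 0)
S(c, l) = (16 + l)*(c + 2*l) (S(c, l) = (c + 2*l)*(16 + l) = (16 + l)*(c + 2*l))
-490*(I(-9) + 230)*(a(-6, 6) + S(-7, -10)) = -490*((1/2)*(-9) + 230)*(0 + (2*(-10)**2 + 16*(-7) + 32*(-10) - 7*(-10))) = -490*(-9/2 + 230)*(0 + (2*100 - 112 - 320 + 70)) = -110495*(0 + (200 - 112 - 320 + 70)) = -110495*(0 - 162) = -110495*(-162) = -490*(-36531) = 17900190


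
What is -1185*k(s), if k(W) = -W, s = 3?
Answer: 3555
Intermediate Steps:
-1185*k(s) = -(-1185)*3 = -1185*(-3) = 3555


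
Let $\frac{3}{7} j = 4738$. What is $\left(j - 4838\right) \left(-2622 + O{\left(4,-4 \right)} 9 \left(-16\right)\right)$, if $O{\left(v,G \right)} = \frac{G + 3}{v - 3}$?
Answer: $-15406552$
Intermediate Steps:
$O{\left(v,G \right)} = \frac{3 + G}{-3 + v}$
$j = \frac{33166}{3}$ ($j = \frac{7}{3} \cdot 4738 = \frac{33166}{3} \approx 11055.0$)
$\left(j - 4838\right) \left(-2622 + O{\left(4,-4 \right)} 9 \left(-16\right)\right) = \left(\frac{33166}{3} - 4838\right) \left(-2622 + \frac{3 - 4}{-3 + 4} \cdot 9 \left(-16\right)\right) = \frac{18652 \left(-2622 + 1^{-1} \left(-1\right) 9 \left(-16\right)\right)}{3} = \frac{18652 \left(-2622 + 1 \left(-1\right) 9 \left(-16\right)\right)}{3} = \frac{18652 \left(-2622 + \left(-1\right) 9 \left(-16\right)\right)}{3} = \frac{18652 \left(-2622 - -144\right)}{3} = \frac{18652 \left(-2622 + 144\right)}{3} = \frac{18652}{3} \left(-2478\right) = -15406552$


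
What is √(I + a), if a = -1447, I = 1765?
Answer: √318 ≈ 17.833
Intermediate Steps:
√(I + a) = √(1765 - 1447) = √318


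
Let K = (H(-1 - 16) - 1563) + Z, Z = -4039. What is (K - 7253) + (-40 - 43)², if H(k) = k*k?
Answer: -5677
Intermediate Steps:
H(k) = k²
K = -5313 (K = ((-1 - 16)² - 1563) - 4039 = ((-17)² - 1563) - 4039 = (289 - 1563) - 4039 = -1274 - 4039 = -5313)
(K - 7253) + (-40 - 43)² = (-5313 - 7253) + (-40 - 43)² = -12566 + (-83)² = -12566 + 6889 = -5677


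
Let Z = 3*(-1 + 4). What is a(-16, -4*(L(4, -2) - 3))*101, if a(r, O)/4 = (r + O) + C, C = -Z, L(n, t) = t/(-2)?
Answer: -6868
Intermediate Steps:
Z = 9 (Z = 3*3 = 9)
L(n, t) = -t/2 (L(n, t) = t*(-½) = -t/2)
C = -9 (C = -1*9 = -9)
a(r, O) = -36 + 4*O + 4*r (a(r, O) = 4*((r + O) - 9) = 4*((O + r) - 9) = 4*(-9 + O + r) = -36 + 4*O + 4*r)
a(-16, -4*(L(4, -2) - 3))*101 = (-36 + 4*(-4*(-½*(-2) - 3)) + 4*(-16))*101 = (-36 + 4*(-4*(1 - 3)) - 64)*101 = (-36 + 4*(-4*(-2)) - 64)*101 = (-36 + 4*8 - 64)*101 = (-36 + 32 - 64)*101 = -68*101 = -6868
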